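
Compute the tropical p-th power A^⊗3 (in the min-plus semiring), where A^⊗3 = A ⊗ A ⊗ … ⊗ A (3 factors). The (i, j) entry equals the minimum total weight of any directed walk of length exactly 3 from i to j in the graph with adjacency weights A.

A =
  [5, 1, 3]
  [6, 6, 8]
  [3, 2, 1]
A^⊗3 =
  [7, 6, 5]
  [12, 11, 10]
  [5, 4, 3]

Each entry (A^⊗3)_ij equals the minimum over all length-3 walks i = v_0 → v_1 → … → v_3 = j of Σ_t A[v_t][v_{t+1}]. For example, for (i, j) = (0, 2) we minimise over 9 possible intermediate vertex sequences; the minimum is 5, attained along the walk 0 → 2 → 2 → 2.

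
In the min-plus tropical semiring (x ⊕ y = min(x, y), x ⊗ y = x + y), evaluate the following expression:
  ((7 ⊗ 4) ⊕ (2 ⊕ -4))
((7 ⊗ 4) ⊕ (2 ⊕ -4)) = -4

Expand innermost to outermost. Recall ⊕ takes the minimum of its arguments and ⊗ takes their sum. Working out the expression ((7 ⊗ 4) ⊕ (2 ⊕ -4)) gives -4.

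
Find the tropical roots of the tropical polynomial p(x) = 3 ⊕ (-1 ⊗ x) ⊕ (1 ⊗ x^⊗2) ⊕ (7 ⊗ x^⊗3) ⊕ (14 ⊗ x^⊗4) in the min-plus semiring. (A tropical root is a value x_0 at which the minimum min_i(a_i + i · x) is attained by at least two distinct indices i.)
Roots: {-7, -6, -2, 4}

Each tropical root is a break point of the lower envelope of the lines y = a_i + i · x (there are 5 lines, with slopes 0, 1, ..., 4). Only the lines that attain the minimum somewhere contribute to roots; other lines are dominated. Here the surviving (envelope) indices are i = 4, i = 3, i = 2, i = 1, i = 0.
Intersections between consecutive envelope lines give the roots: for adjacent envelope indices i < j the intersection is x = (a_i − a_j) / (j − i). Reading off the sorted break points: {-7, -6, -2, 4}.
Verification: at each break x_0, at least two indices attain the minimum of min_i(a_i + i · x_0).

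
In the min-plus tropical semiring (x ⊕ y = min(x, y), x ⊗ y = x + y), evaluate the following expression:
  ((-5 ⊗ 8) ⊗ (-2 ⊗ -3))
((-5 ⊗ 8) ⊗ (-2 ⊗ -3)) = -2

Expand innermost to outermost. Recall ⊕ takes the minimum of its arguments and ⊗ takes their sum. Working out the expression ((-5 ⊗ 8) ⊗ (-2 ⊗ -3)) gives -2.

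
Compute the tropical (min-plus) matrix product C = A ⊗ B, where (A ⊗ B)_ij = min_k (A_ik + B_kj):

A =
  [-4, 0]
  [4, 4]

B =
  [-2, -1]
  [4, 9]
A ⊗ B =
  [-6, -5]
  [2, 3]

Apply the min-plus product entry-by-entry:
  C[0][0] = min over k of (A[0][0] + B[0][0] = -4 + -2 = -6, A[0][1] + B[1][0] = 0 + 4 = 4) = -6 (attained at k = 0)
  C[0][1] = min over k of (A[0][0] + B[0][1] = -4 + -1 = -5, A[0][1] + B[1][1] = 0 + 9 = 9) = -5 (attained at k = 0)
  C[1][0] = min over k of (A[1][0] + B[0][0] = 4 + -2 = 2, A[1][1] + B[1][0] = 4 + 4 = 8) = 2 (attained at k = 0)
  C[1][1] = min over k of (A[1][0] + B[0][1] = 4 + -1 = 3, A[1][1] + B[1][1] = 4 + 9 = 13) = 3 (attained at k = 0)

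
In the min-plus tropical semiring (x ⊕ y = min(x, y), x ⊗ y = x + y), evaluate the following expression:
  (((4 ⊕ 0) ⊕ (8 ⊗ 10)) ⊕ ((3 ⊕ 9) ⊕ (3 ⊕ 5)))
(((4 ⊕ 0) ⊕ (8 ⊗ 10)) ⊕ ((3 ⊕ 9) ⊕ (3 ⊕ 5))) = 0

Expand innermost to outermost. Recall ⊕ takes the minimum of its arguments and ⊗ takes their sum. Working out the expression (((4 ⊕ 0) ⊕ (8 ⊗ 10)) ⊕ ((3 ⊕ 9) ⊕ (3 ⊕ 5))) gives 0.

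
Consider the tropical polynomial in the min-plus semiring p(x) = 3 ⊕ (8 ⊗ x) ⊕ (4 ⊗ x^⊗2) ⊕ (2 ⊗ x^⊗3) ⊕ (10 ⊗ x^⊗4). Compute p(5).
p(5) = 3

A tropical monomial a ⊗ x^⊗i evaluates to a + i · x. Evaluating each term at x = 5:
  Term 0 contributes 3 + 0 · 5 = 3
  Term 1 contributes 8 + 1 · 5 = 13
  Term 2 contributes 4 + 2 · 5 = 14
  Term 3 contributes 2 + 3 · 5 = 17
  Term 4 contributes 10 + 4 · 5 = 30
p(5) = ⊕ of these = min[3, 13, 14, 17, 30] = 3.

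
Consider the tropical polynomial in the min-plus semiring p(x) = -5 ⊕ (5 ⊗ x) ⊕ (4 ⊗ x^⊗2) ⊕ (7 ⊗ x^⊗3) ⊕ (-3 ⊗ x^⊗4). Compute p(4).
p(4) = -5

A tropical monomial a ⊗ x^⊗i evaluates to a + i · x. Evaluating each term at x = 4:
  Term 0 contributes -5 + 0 · 4 = -5
  Term 1 contributes 5 + 1 · 4 = 9
  Term 2 contributes 4 + 2 · 4 = 12
  Term 3 contributes 7 + 3 · 4 = 19
  Term 4 contributes -3 + 4 · 4 = 13
p(4) = ⊕ of these = min[-5, 9, 12, 19, 13] = -5.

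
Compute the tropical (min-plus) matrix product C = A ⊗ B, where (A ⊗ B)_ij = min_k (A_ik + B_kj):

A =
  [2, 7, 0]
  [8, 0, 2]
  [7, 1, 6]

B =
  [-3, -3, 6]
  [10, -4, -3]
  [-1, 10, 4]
A ⊗ B =
  [-1, -1, 4]
  [1, -4, -3]
  [4, -3, -2]

Apply the min-plus product entry-by-entry:
  C[0][0] = min over k of (A[0][0] + B[0][0] = 2 + -3 = -1, A[0][1] + B[1][0] = 7 + 10 = 17, A[0][2] + B[2][0] = 0 + -1 = -1) = -1 (attained at k = 0)
  C[0][1] = min over k of (A[0][0] + B[0][1] = 2 + -3 = -1, A[0][1] + B[1][1] = 7 + -4 = 3, A[0][2] + B[2][1] = 0 + 10 = 10) = -1 (attained at k = 0)
  C[0][2] = min over k of (A[0][0] + B[0][2] = 2 + 6 = 8, A[0][1] + B[1][2] = 7 + -3 = 4, A[0][2] + B[2][2] = 0 + 4 = 4) = 4 (attained at k = 1)
  C[1][0] = min over k of (A[1][0] + B[0][0] = 8 + -3 = 5, A[1][1] + B[1][0] = 0 + 10 = 10, A[1][2] + B[2][0] = 2 + -1 = 1) = 1 (attained at k = 2)
  C[1][1] = min over k of (A[1][0] + B[0][1] = 8 + -3 = 5, A[1][1] + B[1][1] = 0 + -4 = -4, A[1][2] + B[2][1] = 2 + 10 = 12) = -4 (attained at k = 1)
  C[1][2] = min over k of (A[1][0] + B[0][2] = 8 + 6 = 14, A[1][1] + B[1][2] = 0 + -3 = -3, A[1][2] + B[2][2] = 2 + 4 = 6) = -3 (attained at k = 1)
  C[2][0] = min over k of (A[2][0] + B[0][0] = 7 + -3 = 4, A[2][1] + B[1][0] = 1 + 10 = 11, A[2][2] + B[2][0] = 6 + -1 = 5) = 4 (attained at k = 0)
  C[2][1] = min over k of (A[2][0] + B[0][1] = 7 + -3 = 4, A[2][1] + B[1][1] = 1 + -4 = -3, A[2][2] + B[2][1] = 6 + 10 = 16) = -3 (attained at k = 1)
  C[2][2] = min over k of (A[2][0] + B[0][2] = 7 + 6 = 13, A[2][1] + B[1][2] = 1 + -3 = -2, A[2][2] + B[2][2] = 6 + 4 = 10) = -2 (attained at k = 1)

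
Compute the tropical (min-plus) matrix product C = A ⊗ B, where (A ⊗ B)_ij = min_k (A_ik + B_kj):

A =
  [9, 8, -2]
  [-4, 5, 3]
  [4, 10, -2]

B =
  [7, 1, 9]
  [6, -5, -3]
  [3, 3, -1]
A ⊗ B =
  [1, 1, -3]
  [3, -3, 2]
  [1, 1, -3]

Apply the min-plus product entry-by-entry:
  C[0][0] = min over k of (A[0][0] + B[0][0] = 9 + 7 = 16, A[0][1] + B[1][0] = 8 + 6 = 14, A[0][2] + B[2][0] = -2 + 3 = 1) = 1 (attained at k = 2)
  C[0][1] = min over k of (A[0][0] + B[0][1] = 9 + 1 = 10, A[0][1] + B[1][1] = 8 + -5 = 3, A[0][2] + B[2][1] = -2 + 3 = 1) = 1 (attained at k = 2)
  C[0][2] = min over k of (A[0][0] + B[0][2] = 9 + 9 = 18, A[0][1] + B[1][2] = 8 + -3 = 5, A[0][2] + B[2][2] = -2 + -1 = -3) = -3 (attained at k = 2)
  C[1][0] = min over k of (A[1][0] + B[0][0] = -4 + 7 = 3, A[1][1] + B[1][0] = 5 + 6 = 11, A[1][2] + B[2][0] = 3 + 3 = 6) = 3 (attained at k = 0)
  C[1][1] = min over k of (A[1][0] + B[0][1] = -4 + 1 = -3, A[1][1] + B[1][1] = 5 + -5 = 0, A[1][2] + B[2][1] = 3 + 3 = 6) = -3 (attained at k = 0)
  C[1][2] = min over k of (A[1][0] + B[0][2] = -4 + 9 = 5, A[1][1] + B[1][2] = 5 + -3 = 2, A[1][2] + B[2][2] = 3 + -1 = 2) = 2 (attained at k = 1)
  C[2][0] = min over k of (A[2][0] + B[0][0] = 4 + 7 = 11, A[2][1] + B[1][0] = 10 + 6 = 16, A[2][2] + B[2][0] = -2 + 3 = 1) = 1 (attained at k = 2)
  C[2][1] = min over k of (A[2][0] + B[0][1] = 4 + 1 = 5, A[2][1] + B[1][1] = 10 + -5 = 5, A[2][2] + B[2][1] = -2 + 3 = 1) = 1 (attained at k = 2)
  C[2][2] = min over k of (A[2][0] + B[0][2] = 4 + 9 = 13, A[2][1] + B[1][2] = 10 + -3 = 7, A[2][2] + B[2][2] = -2 + -1 = -3) = -3 (attained at k = 2)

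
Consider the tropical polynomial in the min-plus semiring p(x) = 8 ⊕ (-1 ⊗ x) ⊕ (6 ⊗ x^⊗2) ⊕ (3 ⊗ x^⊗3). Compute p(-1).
p(-1) = -2

A tropical monomial a ⊗ x^⊗i evaluates to a + i · x. Evaluating each term at x = -1:
  Term 0 contributes 8 + 0 · -1 = 8
  Term 1 contributes -1 + 1 · -1 = -2
  Term 2 contributes 6 + 2 · -1 = 4
  Term 3 contributes 3 + 3 · -1 = 0
p(-1) = ⊕ of these = min[8, -2, 4, 0] = -2.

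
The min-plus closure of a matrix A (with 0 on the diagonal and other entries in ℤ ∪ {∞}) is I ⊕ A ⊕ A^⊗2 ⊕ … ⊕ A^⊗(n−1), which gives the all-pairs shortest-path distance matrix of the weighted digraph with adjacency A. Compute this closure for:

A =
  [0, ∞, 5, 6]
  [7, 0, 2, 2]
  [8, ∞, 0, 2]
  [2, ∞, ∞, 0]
Closure =
  [0, ∞, 5, 6]
  [4, 0, 2, 2]
  [4, ∞, 0, 2]
  [2, ∞, 7, 0]

This is the Floyd-Warshall all-pairs shortest-path computation. For each intermediate vertex k = 0, 1, …, 3, update dist[i][j] ← min(dist[i][j], dist[i][k] + dist[k][j]). The final matrix gives, for each (i, j), the minimum total weight of any directed path from i to j (possibly empty when i = j).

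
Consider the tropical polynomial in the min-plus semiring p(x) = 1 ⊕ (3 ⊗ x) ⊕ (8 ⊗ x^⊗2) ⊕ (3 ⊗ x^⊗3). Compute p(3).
p(3) = 1

A tropical monomial a ⊗ x^⊗i evaluates to a + i · x. Evaluating each term at x = 3:
  Term 0 contributes 1 + 0 · 3 = 1
  Term 1 contributes 3 + 1 · 3 = 6
  Term 2 contributes 8 + 2 · 3 = 14
  Term 3 contributes 3 + 3 · 3 = 12
p(3) = ⊕ of these = min[1, 6, 14, 12] = 1.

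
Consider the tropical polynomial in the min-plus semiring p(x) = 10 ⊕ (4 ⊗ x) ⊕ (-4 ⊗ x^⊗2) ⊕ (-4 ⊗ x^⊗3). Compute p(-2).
p(-2) = -10

A tropical monomial a ⊗ x^⊗i evaluates to a + i · x. Evaluating each term at x = -2:
  Term 0 contributes 10 + 0 · -2 = 10
  Term 1 contributes 4 + 1 · -2 = 2
  Term 2 contributes -4 + 2 · -2 = -8
  Term 3 contributes -4 + 3 · -2 = -10
p(-2) = ⊕ of these = min[10, 2, -8, -10] = -10.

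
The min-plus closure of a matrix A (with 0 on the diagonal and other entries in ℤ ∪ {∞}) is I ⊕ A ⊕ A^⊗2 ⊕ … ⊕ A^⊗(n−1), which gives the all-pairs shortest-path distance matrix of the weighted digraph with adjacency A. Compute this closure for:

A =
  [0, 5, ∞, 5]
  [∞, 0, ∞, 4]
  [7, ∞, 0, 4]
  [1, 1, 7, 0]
Closure =
  [0, 5, 12, 5]
  [5, 0, 11, 4]
  [5, 5, 0, 4]
  [1, 1, 7, 0]

This is the Floyd-Warshall all-pairs shortest-path computation. For each intermediate vertex k = 0, 1, …, 3, update dist[i][j] ← min(dist[i][j], dist[i][k] + dist[k][j]). The final matrix gives, for each (i, j), the minimum total weight of any directed path from i to j (possibly empty when i = j).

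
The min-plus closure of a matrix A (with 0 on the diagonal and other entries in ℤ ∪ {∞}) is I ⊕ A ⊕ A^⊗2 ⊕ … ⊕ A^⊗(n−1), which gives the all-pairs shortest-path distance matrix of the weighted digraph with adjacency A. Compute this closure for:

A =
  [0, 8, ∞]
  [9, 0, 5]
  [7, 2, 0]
Closure =
  [0, 8, 13]
  [9, 0, 5]
  [7, 2, 0]

This is the Floyd-Warshall all-pairs shortest-path computation. For each intermediate vertex k = 0, 1, …, 2, update dist[i][j] ← min(dist[i][j], dist[i][k] + dist[k][j]). The final matrix gives, for each (i, j), the minimum total weight of any directed path from i to j (possibly empty when i = j).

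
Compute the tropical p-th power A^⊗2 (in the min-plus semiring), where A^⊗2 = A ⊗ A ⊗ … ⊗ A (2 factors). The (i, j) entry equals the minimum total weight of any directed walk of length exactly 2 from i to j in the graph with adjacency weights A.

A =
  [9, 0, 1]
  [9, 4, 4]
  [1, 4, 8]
A^⊗2 =
  [2, 4, 4]
  [5, 8, 8]
  [9, 1, 2]

Each entry (A^⊗2)_ij equals the minimum over all length-2 walks i = v_0 → v_1 → … → v_2 = j of Σ_t A[v_t][v_{t+1}]. For example, for (i, j) = (0, 2) we minimise over 3 possible intermediate vertex sequences; the minimum is 4, attained along the walk 0 → 1 → 2.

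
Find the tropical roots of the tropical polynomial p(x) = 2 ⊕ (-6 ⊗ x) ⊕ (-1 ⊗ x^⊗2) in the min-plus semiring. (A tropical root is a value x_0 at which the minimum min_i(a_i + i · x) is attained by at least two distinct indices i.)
Roots: {-5, 8}

Each tropical root is a break point of the lower envelope of the lines y = a_i + i · x (there are 3 lines, with slopes 0, 1, ..., 2). Only the lines that attain the minimum somewhere contribute to roots; other lines are dominated. Here the surviving (envelope) indices are i = 2, i = 1, i = 0.
Intersections between consecutive envelope lines give the roots: for adjacent envelope indices i < j the intersection is x = (a_i − a_j) / (j − i). Reading off the sorted break points: {-5, 8}.
Verification: at each break x_0, at least two indices attain the minimum of min_i(a_i + i · x_0).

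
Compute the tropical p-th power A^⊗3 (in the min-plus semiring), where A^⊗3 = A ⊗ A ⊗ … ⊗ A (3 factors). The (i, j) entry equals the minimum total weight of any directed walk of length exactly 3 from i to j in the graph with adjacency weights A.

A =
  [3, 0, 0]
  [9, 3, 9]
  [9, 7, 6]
A^⊗3 =
  [9, 6, 6]
  [15, 9, 12]
  [15, 12, 12]

Each entry (A^⊗3)_ij equals the minimum over all length-3 walks i = v_0 → v_1 → … → v_3 = j of Σ_t A[v_t][v_{t+1}]. For example, for (i, j) = (0, 2) we minimise over 9 possible intermediate vertex sequences; the minimum is 6, attained along the walk 0 → 0 → 0 → 2.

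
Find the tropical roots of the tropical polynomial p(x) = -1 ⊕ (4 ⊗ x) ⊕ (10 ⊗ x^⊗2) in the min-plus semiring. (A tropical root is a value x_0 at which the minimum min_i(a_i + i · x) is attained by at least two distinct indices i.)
Roots: {-6, -5}

Each tropical root is a break point of the lower envelope of the lines y = a_i + i · x (there are 3 lines, with slopes 0, 1, ..., 2). Only the lines that attain the minimum somewhere contribute to roots; other lines are dominated. Here the surviving (envelope) indices are i = 2, i = 1, i = 0.
Intersections between consecutive envelope lines give the roots: for adjacent envelope indices i < j the intersection is x = (a_i − a_j) / (j − i). Reading off the sorted break points: {-6, -5}.
Verification: at each break x_0, at least two indices attain the minimum of min_i(a_i + i · x_0).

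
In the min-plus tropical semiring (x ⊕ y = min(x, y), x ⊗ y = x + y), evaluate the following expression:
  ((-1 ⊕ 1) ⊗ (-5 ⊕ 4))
((-1 ⊕ 1) ⊗ (-5 ⊕ 4)) = -6

Expand innermost to outermost. Recall ⊕ takes the minimum of its arguments and ⊗ takes their sum. Working out the expression ((-1 ⊕ 1) ⊗ (-5 ⊕ 4)) gives -6.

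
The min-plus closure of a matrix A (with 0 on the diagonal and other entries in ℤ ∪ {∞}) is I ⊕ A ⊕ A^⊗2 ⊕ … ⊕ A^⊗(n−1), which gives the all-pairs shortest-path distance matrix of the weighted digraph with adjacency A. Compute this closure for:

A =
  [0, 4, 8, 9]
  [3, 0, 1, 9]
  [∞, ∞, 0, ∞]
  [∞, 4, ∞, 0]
Closure =
  [0, 4, 5, 9]
  [3, 0, 1, 9]
  [∞, ∞, 0, ∞]
  [7, 4, 5, 0]

This is the Floyd-Warshall all-pairs shortest-path computation. For each intermediate vertex k = 0, 1, …, 3, update dist[i][j] ← min(dist[i][j], dist[i][k] + dist[k][j]). The final matrix gives, for each (i, j), the minimum total weight of any directed path from i to j (possibly empty when i = j).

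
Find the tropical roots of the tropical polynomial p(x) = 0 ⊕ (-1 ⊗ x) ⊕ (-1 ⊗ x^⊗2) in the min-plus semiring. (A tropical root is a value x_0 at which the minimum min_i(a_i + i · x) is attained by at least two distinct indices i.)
Roots: {0, 1}

Each tropical root is a break point of the lower envelope of the lines y = a_i + i · x (there are 3 lines, with slopes 0, 1, ..., 2). Only the lines that attain the minimum somewhere contribute to roots; other lines are dominated. Here the surviving (envelope) indices are i = 2, i = 1, i = 0.
Intersections between consecutive envelope lines give the roots: for adjacent envelope indices i < j the intersection is x = (a_i − a_j) / (j − i). Reading off the sorted break points: {0, 1}.
Verification: at each break x_0, at least two indices attain the minimum of min_i(a_i + i · x_0).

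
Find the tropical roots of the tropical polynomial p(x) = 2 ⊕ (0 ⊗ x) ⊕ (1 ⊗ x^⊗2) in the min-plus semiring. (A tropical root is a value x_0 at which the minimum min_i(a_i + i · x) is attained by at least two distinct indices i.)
Roots: {-1, 2}

Each tropical root is a break point of the lower envelope of the lines y = a_i + i · x (there are 3 lines, with slopes 0, 1, ..., 2). Only the lines that attain the minimum somewhere contribute to roots; other lines are dominated. Here the surviving (envelope) indices are i = 2, i = 1, i = 0.
Intersections between consecutive envelope lines give the roots: for adjacent envelope indices i < j the intersection is x = (a_i − a_j) / (j − i). Reading off the sorted break points: {-1, 2}.
Verification: at each break x_0, at least two indices attain the minimum of min_i(a_i + i · x_0).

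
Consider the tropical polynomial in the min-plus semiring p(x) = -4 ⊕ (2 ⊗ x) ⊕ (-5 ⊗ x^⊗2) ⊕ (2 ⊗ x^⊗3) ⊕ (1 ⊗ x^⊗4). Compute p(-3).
p(-3) = -11

A tropical monomial a ⊗ x^⊗i evaluates to a + i · x. Evaluating each term at x = -3:
  Term 0 contributes -4 + 0 · -3 = -4
  Term 1 contributes 2 + 1 · -3 = -1
  Term 2 contributes -5 + 2 · -3 = -11
  Term 3 contributes 2 + 3 · -3 = -7
  Term 4 contributes 1 + 4 · -3 = -11
p(-3) = ⊕ of these = min[-4, -1, -11, -7, -11] = -11.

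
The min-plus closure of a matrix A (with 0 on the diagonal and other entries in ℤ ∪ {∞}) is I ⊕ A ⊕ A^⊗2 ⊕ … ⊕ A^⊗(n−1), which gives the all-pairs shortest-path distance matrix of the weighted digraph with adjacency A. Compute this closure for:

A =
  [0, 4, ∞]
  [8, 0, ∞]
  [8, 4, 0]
Closure =
  [0, 4, ∞]
  [8, 0, ∞]
  [8, 4, 0]

This is the Floyd-Warshall all-pairs shortest-path computation. For each intermediate vertex k = 0, 1, …, 2, update dist[i][j] ← min(dist[i][j], dist[i][k] + dist[k][j]). The final matrix gives, for each (i, j), the minimum total weight of any directed path from i to j (possibly empty when i = j).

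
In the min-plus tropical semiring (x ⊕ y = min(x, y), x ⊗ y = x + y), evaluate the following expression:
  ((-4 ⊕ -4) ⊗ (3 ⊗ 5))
((-4 ⊕ -4) ⊗ (3 ⊗ 5)) = 4

Expand innermost to outermost. Recall ⊕ takes the minimum of its arguments and ⊗ takes their sum. Working out the expression ((-4 ⊕ -4) ⊗ (3 ⊗ 5)) gives 4.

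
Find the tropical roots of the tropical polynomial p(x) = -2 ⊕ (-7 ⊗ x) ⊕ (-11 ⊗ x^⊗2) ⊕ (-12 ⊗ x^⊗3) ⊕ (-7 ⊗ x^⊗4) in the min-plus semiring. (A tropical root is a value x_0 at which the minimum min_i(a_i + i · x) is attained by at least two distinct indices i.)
Roots: {-5, 1, 4, 5}

Each tropical root is a break point of the lower envelope of the lines y = a_i + i · x (there are 5 lines, with slopes 0, 1, ..., 4). Only the lines that attain the minimum somewhere contribute to roots; other lines are dominated. Here the surviving (envelope) indices are i = 4, i = 3, i = 2, i = 1, i = 0.
Intersections between consecutive envelope lines give the roots: for adjacent envelope indices i < j the intersection is x = (a_i − a_j) / (j − i). Reading off the sorted break points: {-5, 1, 4, 5}.
Verification: at each break x_0, at least two indices attain the minimum of min_i(a_i + i · x_0).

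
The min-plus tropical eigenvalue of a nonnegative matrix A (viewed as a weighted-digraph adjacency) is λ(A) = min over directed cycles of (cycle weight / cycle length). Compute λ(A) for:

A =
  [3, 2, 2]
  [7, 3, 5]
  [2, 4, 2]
λ(A) = 2

Enumerate directed cycles and compute their means (weight / length). Sample:
  cycle 0 → 0: weight = 3, length = 1, mean = 3/1 ≈ 3.000
  cycle 1 → 1: weight = 3, length = 1, mean = 3/1 ≈ 3.000
  cycle 2 → 2: weight = 2, length = 1, mean = 2/1 ≈ 2.000
  cycle 0 → 1 → 0: weight = 9, length = 2, mean = 9/2 ≈ 4.500
  cycle 0 → 2 → 0: weight = 4, length = 2, mean = 4/2 ≈ 2.000
  cycle 1 → 0 → 1: weight = 9, length = 2, mean = 9/2 ≈ 4.500
Minimum mean = 2.000, attained e.g. along the cycle 2 → 2 with weight 2 and length 1. So λ(A) = 2/1 = 2.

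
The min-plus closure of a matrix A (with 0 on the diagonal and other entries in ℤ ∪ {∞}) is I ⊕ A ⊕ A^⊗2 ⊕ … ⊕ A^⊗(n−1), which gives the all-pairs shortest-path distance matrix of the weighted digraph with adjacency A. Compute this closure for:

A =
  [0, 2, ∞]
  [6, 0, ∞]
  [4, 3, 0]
Closure =
  [0, 2, ∞]
  [6, 0, ∞]
  [4, 3, 0]

This is the Floyd-Warshall all-pairs shortest-path computation. For each intermediate vertex k = 0, 1, …, 2, update dist[i][j] ← min(dist[i][j], dist[i][k] + dist[k][j]). The final matrix gives, for each (i, j), the minimum total weight of any directed path from i to j (possibly empty when i = j).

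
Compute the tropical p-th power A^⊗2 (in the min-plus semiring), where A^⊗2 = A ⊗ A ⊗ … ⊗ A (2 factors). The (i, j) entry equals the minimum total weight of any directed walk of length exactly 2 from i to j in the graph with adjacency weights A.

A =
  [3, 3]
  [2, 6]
A^⊗2 =
  [5, 6]
  [5, 5]

Each entry (A^⊗2)_ij equals the minimum over all length-2 walks i = v_0 → v_1 → … → v_2 = j of Σ_t A[v_t][v_{t+1}]. For example, for (i, j) = (0, 1) we minimise over 2 possible intermediate vertex sequences; the minimum is 6, attained along the walk 0 → 0 → 1.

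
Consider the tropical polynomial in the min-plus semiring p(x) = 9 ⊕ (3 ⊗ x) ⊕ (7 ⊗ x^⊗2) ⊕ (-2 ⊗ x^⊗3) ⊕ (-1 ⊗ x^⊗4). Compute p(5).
p(5) = 8

A tropical monomial a ⊗ x^⊗i evaluates to a + i · x. Evaluating each term at x = 5:
  Term 0 contributes 9 + 0 · 5 = 9
  Term 1 contributes 3 + 1 · 5 = 8
  Term 2 contributes 7 + 2 · 5 = 17
  Term 3 contributes -2 + 3 · 5 = 13
  Term 4 contributes -1 + 4 · 5 = 19
p(5) = ⊕ of these = min[9, 8, 17, 13, 19] = 8.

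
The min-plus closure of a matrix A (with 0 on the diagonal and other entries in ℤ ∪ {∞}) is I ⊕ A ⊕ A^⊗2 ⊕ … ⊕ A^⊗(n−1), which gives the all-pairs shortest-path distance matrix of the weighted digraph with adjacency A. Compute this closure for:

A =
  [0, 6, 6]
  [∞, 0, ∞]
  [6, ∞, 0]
Closure =
  [0, 6, 6]
  [∞, 0, ∞]
  [6, 12, 0]

This is the Floyd-Warshall all-pairs shortest-path computation. For each intermediate vertex k = 0, 1, …, 2, update dist[i][j] ← min(dist[i][j], dist[i][k] + dist[k][j]). The final matrix gives, for each (i, j), the minimum total weight of any directed path from i to j (possibly empty when i = j).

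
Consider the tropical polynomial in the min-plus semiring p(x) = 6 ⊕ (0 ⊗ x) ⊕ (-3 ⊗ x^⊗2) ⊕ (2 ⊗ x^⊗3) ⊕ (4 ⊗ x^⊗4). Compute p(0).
p(0) = -3

A tropical monomial a ⊗ x^⊗i evaluates to a + i · x. Evaluating each term at x = 0:
  Term 0 contributes 6 + 0 · 0 = 6
  Term 1 contributes 0 + 1 · 0 = 0
  Term 2 contributes -3 + 2 · 0 = -3
  Term 3 contributes 2 + 3 · 0 = 2
  Term 4 contributes 4 + 4 · 0 = 4
p(0) = ⊕ of these = min[6, 0, -3, 2, 4] = -3.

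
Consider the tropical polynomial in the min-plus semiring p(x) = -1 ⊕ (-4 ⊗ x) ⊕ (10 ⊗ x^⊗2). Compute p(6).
p(6) = -1

A tropical monomial a ⊗ x^⊗i evaluates to a + i · x. Evaluating each term at x = 6:
  Term 0 contributes -1 + 0 · 6 = -1
  Term 1 contributes -4 + 1 · 6 = 2
  Term 2 contributes 10 + 2 · 6 = 22
p(6) = ⊕ of these = min[-1, 2, 22] = -1.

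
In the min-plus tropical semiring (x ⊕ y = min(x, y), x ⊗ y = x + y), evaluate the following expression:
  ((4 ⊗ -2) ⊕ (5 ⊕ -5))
((4 ⊗ -2) ⊕ (5 ⊕ -5)) = -5

Expand innermost to outermost. Recall ⊕ takes the minimum of its arguments and ⊗ takes their sum. Working out the expression ((4 ⊗ -2) ⊕ (5 ⊕ -5)) gives -5.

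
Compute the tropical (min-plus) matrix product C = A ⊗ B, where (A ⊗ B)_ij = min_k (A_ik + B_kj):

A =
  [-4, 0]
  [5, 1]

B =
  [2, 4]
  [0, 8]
A ⊗ B =
  [-2, 0]
  [1, 9]

Apply the min-plus product entry-by-entry:
  C[0][0] = min over k of (A[0][0] + B[0][0] = -4 + 2 = -2, A[0][1] + B[1][0] = 0 + 0 = 0) = -2 (attained at k = 0)
  C[0][1] = min over k of (A[0][0] + B[0][1] = -4 + 4 = 0, A[0][1] + B[1][1] = 0 + 8 = 8) = 0 (attained at k = 0)
  C[1][0] = min over k of (A[1][0] + B[0][0] = 5 + 2 = 7, A[1][1] + B[1][0] = 1 + 0 = 1) = 1 (attained at k = 1)
  C[1][1] = min over k of (A[1][0] + B[0][1] = 5 + 4 = 9, A[1][1] + B[1][1] = 1 + 8 = 9) = 9 (attained at k = 0)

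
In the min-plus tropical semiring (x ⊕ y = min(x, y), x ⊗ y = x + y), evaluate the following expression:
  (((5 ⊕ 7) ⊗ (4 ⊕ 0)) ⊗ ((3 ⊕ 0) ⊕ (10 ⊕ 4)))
(((5 ⊕ 7) ⊗ (4 ⊕ 0)) ⊗ ((3 ⊕ 0) ⊕ (10 ⊕ 4))) = 5

Expand innermost to outermost. Recall ⊕ takes the minimum of its arguments and ⊗ takes their sum. Working out the expression (((5 ⊕ 7) ⊗ (4 ⊕ 0)) ⊗ ((3 ⊕ 0) ⊕ (10 ⊕ 4))) gives 5.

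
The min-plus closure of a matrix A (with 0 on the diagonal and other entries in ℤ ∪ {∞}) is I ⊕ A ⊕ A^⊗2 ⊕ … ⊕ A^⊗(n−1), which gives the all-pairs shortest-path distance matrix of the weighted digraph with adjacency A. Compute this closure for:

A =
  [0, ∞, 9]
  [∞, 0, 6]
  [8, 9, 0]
Closure =
  [0, 18, 9]
  [14, 0, 6]
  [8, 9, 0]

This is the Floyd-Warshall all-pairs shortest-path computation. For each intermediate vertex k = 0, 1, …, 2, update dist[i][j] ← min(dist[i][j], dist[i][k] + dist[k][j]). The final matrix gives, for each (i, j), the minimum total weight of any directed path from i to j (possibly empty when i = j).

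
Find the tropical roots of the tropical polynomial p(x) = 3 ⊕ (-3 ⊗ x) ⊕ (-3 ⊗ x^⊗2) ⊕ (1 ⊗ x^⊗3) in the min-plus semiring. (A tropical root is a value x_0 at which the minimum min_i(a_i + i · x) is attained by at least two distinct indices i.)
Roots: {-4, 0, 6}

Each tropical root is a break point of the lower envelope of the lines y = a_i + i · x (there are 4 lines, with slopes 0, 1, ..., 3). Only the lines that attain the minimum somewhere contribute to roots; other lines are dominated. Here the surviving (envelope) indices are i = 3, i = 2, i = 1, i = 0.
Intersections between consecutive envelope lines give the roots: for adjacent envelope indices i < j the intersection is x = (a_i − a_j) / (j − i). Reading off the sorted break points: {-4, 0, 6}.
Verification: at each break x_0, at least two indices attain the minimum of min_i(a_i + i · x_0).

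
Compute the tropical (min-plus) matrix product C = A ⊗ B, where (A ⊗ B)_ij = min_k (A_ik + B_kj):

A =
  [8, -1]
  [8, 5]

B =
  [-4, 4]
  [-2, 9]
A ⊗ B =
  [-3, 8]
  [3, 12]

Apply the min-plus product entry-by-entry:
  C[0][0] = min over k of (A[0][0] + B[0][0] = 8 + -4 = 4, A[0][1] + B[1][0] = -1 + -2 = -3) = -3 (attained at k = 1)
  C[0][1] = min over k of (A[0][0] + B[0][1] = 8 + 4 = 12, A[0][1] + B[1][1] = -1 + 9 = 8) = 8 (attained at k = 1)
  C[1][0] = min over k of (A[1][0] + B[0][0] = 8 + -4 = 4, A[1][1] + B[1][0] = 5 + -2 = 3) = 3 (attained at k = 1)
  C[1][1] = min over k of (A[1][0] + B[0][1] = 8 + 4 = 12, A[1][1] + B[1][1] = 5 + 9 = 14) = 12 (attained at k = 0)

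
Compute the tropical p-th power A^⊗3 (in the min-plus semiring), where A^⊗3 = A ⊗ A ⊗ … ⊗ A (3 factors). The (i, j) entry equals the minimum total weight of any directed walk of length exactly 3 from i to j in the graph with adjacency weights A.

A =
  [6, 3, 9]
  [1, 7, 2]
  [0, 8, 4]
A^⊗3 =
  [5, 7, 9]
  [5, 5, 6]
  [4, 7, 5]

Each entry (A^⊗3)_ij equals the minimum over all length-3 walks i = v_0 → v_1 → … → v_3 = j of Σ_t A[v_t][v_{t+1}]. For example, for (i, j) = (0, 2) we minimise over 9 possible intermediate vertex sequences; the minimum is 9, attained along the walk 0 → 1 → 2 → 2.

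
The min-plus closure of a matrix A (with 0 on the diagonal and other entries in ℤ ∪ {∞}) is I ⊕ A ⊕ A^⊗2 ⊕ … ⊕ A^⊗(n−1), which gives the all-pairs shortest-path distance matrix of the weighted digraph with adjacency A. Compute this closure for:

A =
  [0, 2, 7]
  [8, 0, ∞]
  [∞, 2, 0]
Closure =
  [0, 2, 7]
  [8, 0, 15]
  [10, 2, 0]

This is the Floyd-Warshall all-pairs shortest-path computation. For each intermediate vertex k = 0, 1, …, 2, update dist[i][j] ← min(dist[i][j], dist[i][k] + dist[k][j]). The final matrix gives, for each (i, j), the minimum total weight of any directed path from i to j (possibly empty when i = j).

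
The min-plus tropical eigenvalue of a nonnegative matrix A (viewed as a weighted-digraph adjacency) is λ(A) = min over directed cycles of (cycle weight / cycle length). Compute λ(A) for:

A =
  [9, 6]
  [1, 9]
λ(A) = 7/2

Enumerate directed cycles and compute their means (weight / length). Sample:
  cycle 0 → 0: weight = 9, length = 1, mean = 9/1 ≈ 9.000
  cycle 1 → 1: weight = 9, length = 1, mean = 9/1 ≈ 9.000
  cycle 0 → 1 → 0: weight = 7, length = 2, mean = 7/2 ≈ 3.500
  cycle 1 → 0 → 1: weight = 7, length = 2, mean = 7/2 ≈ 3.500
Minimum mean = 3.500, attained e.g. along the cycle 0 → 1 → 0 with weight 7 and length 2. So λ(A) = 7/2 = 7/2.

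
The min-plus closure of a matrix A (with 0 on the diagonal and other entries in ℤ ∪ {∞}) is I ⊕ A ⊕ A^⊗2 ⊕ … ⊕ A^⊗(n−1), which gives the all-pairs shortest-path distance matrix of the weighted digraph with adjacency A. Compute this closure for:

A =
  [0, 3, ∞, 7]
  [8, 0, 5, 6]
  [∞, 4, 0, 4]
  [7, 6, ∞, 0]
Closure =
  [0, 3, 8, 7]
  [8, 0, 5, 6]
  [11, 4, 0, 4]
  [7, 6, 11, 0]

This is the Floyd-Warshall all-pairs shortest-path computation. For each intermediate vertex k = 0, 1, …, 3, update dist[i][j] ← min(dist[i][j], dist[i][k] + dist[k][j]). The final matrix gives, for each (i, j), the minimum total weight of any directed path from i to j (possibly empty when i = j).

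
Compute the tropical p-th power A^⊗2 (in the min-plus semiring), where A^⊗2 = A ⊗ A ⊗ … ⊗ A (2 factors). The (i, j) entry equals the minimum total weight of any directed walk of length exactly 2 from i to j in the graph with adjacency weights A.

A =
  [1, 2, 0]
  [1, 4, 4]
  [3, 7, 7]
A^⊗2 =
  [2, 3, 1]
  [2, 3, 1]
  [4, 5, 3]

Each entry (A^⊗2)_ij equals the minimum over all length-2 walks i = v_0 → v_1 → … → v_2 = j of Σ_t A[v_t][v_{t+1}]. For example, for (i, j) = (0, 2) we minimise over 3 possible intermediate vertex sequences; the minimum is 1, attained along the walk 0 → 0 → 2.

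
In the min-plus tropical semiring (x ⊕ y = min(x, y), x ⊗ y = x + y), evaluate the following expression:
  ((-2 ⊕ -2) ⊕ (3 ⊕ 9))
((-2 ⊕ -2) ⊕ (3 ⊕ 9)) = -2

Expand innermost to outermost. Recall ⊕ takes the minimum of its arguments and ⊗ takes their sum. Working out the expression ((-2 ⊕ -2) ⊕ (3 ⊕ 9)) gives -2.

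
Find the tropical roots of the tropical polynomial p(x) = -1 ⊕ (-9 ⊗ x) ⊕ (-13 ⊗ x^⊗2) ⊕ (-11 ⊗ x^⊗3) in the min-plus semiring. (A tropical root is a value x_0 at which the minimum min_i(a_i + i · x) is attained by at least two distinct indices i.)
Roots: {-2, 4, 8}

Each tropical root is a break point of the lower envelope of the lines y = a_i + i · x (there are 4 lines, with slopes 0, 1, ..., 3). Only the lines that attain the minimum somewhere contribute to roots; other lines are dominated. Here the surviving (envelope) indices are i = 3, i = 2, i = 1, i = 0.
Intersections between consecutive envelope lines give the roots: for adjacent envelope indices i < j the intersection is x = (a_i − a_j) / (j − i). Reading off the sorted break points: {-2, 4, 8}.
Verification: at each break x_0, at least two indices attain the minimum of min_i(a_i + i · x_0).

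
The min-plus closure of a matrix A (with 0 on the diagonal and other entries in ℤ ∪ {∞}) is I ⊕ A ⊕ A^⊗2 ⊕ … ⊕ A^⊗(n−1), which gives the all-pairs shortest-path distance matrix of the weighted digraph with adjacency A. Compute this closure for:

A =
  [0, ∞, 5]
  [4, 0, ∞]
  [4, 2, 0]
Closure =
  [0, 7, 5]
  [4, 0, 9]
  [4, 2, 0]

This is the Floyd-Warshall all-pairs shortest-path computation. For each intermediate vertex k = 0, 1, …, 2, update dist[i][j] ← min(dist[i][j], dist[i][k] + dist[k][j]). The final matrix gives, for each (i, j), the minimum total weight of any directed path from i to j (possibly empty when i = j).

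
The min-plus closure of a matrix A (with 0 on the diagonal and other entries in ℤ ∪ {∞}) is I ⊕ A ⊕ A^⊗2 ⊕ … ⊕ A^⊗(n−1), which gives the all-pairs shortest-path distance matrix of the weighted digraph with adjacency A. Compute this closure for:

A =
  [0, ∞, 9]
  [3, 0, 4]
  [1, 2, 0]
Closure =
  [0, 11, 9]
  [3, 0, 4]
  [1, 2, 0]

This is the Floyd-Warshall all-pairs shortest-path computation. For each intermediate vertex k = 0, 1, …, 2, update dist[i][j] ← min(dist[i][j], dist[i][k] + dist[k][j]). The final matrix gives, for each (i, j), the minimum total weight of any directed path from i to j (possibly empty when i = j).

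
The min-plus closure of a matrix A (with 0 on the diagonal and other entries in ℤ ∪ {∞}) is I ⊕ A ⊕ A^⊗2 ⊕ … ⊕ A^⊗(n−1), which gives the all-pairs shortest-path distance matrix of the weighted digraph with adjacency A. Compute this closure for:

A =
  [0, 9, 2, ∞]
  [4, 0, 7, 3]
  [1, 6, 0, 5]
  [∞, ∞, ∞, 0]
Closure =
  [0, 8, 2, 7]
  [4, 0, 6, 3]
  [1, 6, 0, 5]
  [∞, ∞, ∞, 0]

This is the Floyd-Warshall all-pairs shortest-path computation. For each intermediate vertex k = 0, 1, …, 3, update dist[i][j] ← min(dist[i][j], dist[i][k] + dist[k][j]). The final matrix gives, for each (i, j), the minimum total weight of any directed path from i to j (possibly empty when i = j).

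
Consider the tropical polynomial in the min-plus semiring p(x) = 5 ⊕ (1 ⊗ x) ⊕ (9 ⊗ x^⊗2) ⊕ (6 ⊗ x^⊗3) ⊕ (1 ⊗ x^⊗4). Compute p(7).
p(7) = 5

A tropical monomial a ⊗ x^⊗i evaluates to a + i · x. Evaluating each term at x = 7:
  Term 0 contributes 5 + 0 · 7 = 5
  Term 1 contributes 1 + 1 · 7 = 8
  Term 2 contributes 9 + 2 · 7 = 23
  Term 3 contributes 6 + 3 · 7 = 27
  Term 4 contributes 1 + 4 · 7 = 29
p(7) = ⊕ of these = min[5, 8, 23, 27, 29] = 5.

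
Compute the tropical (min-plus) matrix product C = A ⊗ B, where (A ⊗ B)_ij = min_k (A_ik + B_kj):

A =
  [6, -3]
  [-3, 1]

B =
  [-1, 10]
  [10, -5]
A ⊗ B =
  [5, -8]
  [-4, -4]

Apply the min-plus product entry-by-entry:
  C[0][0] = min over k of (A[0][0] + B[0][0] = 6 + -1 = 5, A[0][1] + B[1][0] = -3 + 10 = 7) = 5 (attained at k = 0)
  C[0][1] = min over k of (A[0][0] + B[0][1] = 6 + 10 = 16, A[0][1] + B[1][1] = -3 + -5 = -8) = -8 (attained at k = 1)
  C[1][0] = min over k of (A[1][0] + B[0][0] = -3 + -1 = -4, A[1][1] + B[1][0] = 1 + 10 = 11) = -4 (attained at k = 0)
  C[1][1] = min over k of (A[1][0] + B[0][1] = -3 + 10 = 7, A[1][1] + B[1][1] = 1 + -5 = -4) = -4 (attained at k = 1)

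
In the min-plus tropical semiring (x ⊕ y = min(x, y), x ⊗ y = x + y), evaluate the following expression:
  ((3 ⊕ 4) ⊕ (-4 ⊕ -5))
((3 ⊕ 4) ⊕ (-4 ⊕ -5)) = -5

Expand innermost to outermost. Recall ⊕ takes the minimum of its arguments and ⊗ takes their sum. Working out the expression ((3 ⊕ 4) ⊕ (-4 ⊕ -5)) gives -5.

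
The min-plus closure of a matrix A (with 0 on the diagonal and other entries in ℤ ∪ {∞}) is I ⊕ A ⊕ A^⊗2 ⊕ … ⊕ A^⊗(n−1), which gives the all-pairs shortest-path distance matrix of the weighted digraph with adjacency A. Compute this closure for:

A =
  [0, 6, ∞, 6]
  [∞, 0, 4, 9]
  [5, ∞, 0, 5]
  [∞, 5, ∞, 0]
Closure =
  [0, 6, 10, 6]
  [9, 0, 4, 9]
  [5, 10, 0, 5]
  [14, 5, 9, 0]

This is the Floyd-Warshall all-pairs shortest-path computation. For each intermediate vertex k = 0, 1, …, 3, update dist[i][j] ← min(dist[i][j], dist[i][k] + dist[k][j]). The final matrix gives, for each (i, j), the minimum total weight of any directed path from i to j (possibly empty when i = j).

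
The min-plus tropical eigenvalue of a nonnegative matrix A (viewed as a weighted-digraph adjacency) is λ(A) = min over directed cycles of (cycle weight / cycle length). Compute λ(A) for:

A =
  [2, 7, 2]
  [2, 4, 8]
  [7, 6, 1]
λ(A) = 1

Enumerate directed cycles and compute their means (weight / length). Sample:
  cycle 0 → 0: weight = 2, length = 1, mean = 2/1 ≈ 2.000
  cycle 1 → 1: weight = 4, length = 1, mean = 4/1 ≈ 4.000
  cycle 2 → 2: weight = 1, length = 1, mean = 1/1 ≈ 1.000
  cycle 0 → 1 → 0: weight = 9, length = 2, mean = 9/2 ≈ 4.500
  cycle 0 → 2 → 0: weight = 9, length = 2, mean = 9/2 ≈ 4.500
  cycle 1 → 0 → 1: weight = 9, length = 2, mean = 9/2 ≈ 4.500
Minimum mean = 1.000, attained e.g. along the cycle 2 → 2 with weight 1 and length 1. So λ(A) = 1/1 = 1.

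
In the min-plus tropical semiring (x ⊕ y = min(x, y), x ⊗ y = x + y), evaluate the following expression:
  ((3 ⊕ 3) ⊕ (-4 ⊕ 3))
((3 ⊕ 3) ⊕ (-4 ⊕ 3)) = -4

Expand innermost to outermost. Recall ⊕ takes the minimum of its arguments and ⊗ takes their sum. Working out the expression ((3 ⊕ 3) ⊕ (-4 ⊕ 3)) gives -4.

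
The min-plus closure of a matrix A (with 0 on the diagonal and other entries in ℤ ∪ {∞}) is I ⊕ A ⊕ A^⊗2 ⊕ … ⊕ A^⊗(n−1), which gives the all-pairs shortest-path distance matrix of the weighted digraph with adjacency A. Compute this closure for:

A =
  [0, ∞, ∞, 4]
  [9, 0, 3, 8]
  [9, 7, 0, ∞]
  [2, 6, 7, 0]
Closure =
  [0, 10, 11, 4]
  [9, 0, 3, 8]
  [9, 7, 0, 13]
  [2, 6, 7, 0]

This is the Floyd-Warshall all-pairs shortest-path computation. For each intermediate vertex k = 0, 1, …, 3, update dist[i][j] ← min(dist[i][j], dist[i][k] + dist[k][j]). The final matrix gives, for each (i, j), the minimum total weight of any directed path from i to j (possibly empty when i = j).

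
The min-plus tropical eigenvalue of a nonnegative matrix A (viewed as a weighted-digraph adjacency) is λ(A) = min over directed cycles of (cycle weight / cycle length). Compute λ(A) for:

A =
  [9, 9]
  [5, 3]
λ(A) = 3

Enumerate directed cycles and compute their means (weight / length). Sample:
  cycle 0 → 0: weight = 9, length = 1, mean = 9/1 ≈ 9.000
  cycle 1 → 1: weight = 3, length = 1, mean = 3/1 ≈ 3.000
  cycle 0 → 1 → 0: weight = 14, length = 2, mean = 14/2 ≈ 7.000
  cycle 1 → 0 → 1: weight = 14, length = 2, mean = 14/2 ≈ 7.000
Minimum mean = 3.000, attained e.g. along the cycle 1 → 1 with weight 3 and length 1. So λ(A) = 3/1 = 3.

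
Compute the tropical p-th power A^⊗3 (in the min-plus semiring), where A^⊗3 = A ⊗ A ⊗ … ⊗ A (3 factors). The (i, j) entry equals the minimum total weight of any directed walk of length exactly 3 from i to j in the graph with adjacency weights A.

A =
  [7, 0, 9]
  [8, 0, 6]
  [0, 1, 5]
A^⊗3 =
  [6, 0, 6]
  [6, 0, 6]
  [7, 0, 6]

Each entry (A^⊗3)_ij equals the minimum over all length-3 walks i = v_0 → v_1 → … → v_3 = j of Σ_t A[v_t][v_{t+1}]. For example, for (i, j) = (0, 2) we minimise over 9 possible intermediate vertex sequences; the minimum is 6, attained along the walk 0 → 1 → 1 → 2.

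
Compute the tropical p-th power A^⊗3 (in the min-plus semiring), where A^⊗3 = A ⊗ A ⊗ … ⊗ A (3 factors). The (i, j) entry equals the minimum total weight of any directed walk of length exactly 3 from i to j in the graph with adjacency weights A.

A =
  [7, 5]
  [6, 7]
A^⊗3 =
  [18, 16]
  [17, 18]

Each entry (A^⊗3)_ij equals the minimum over all length-3 walks i = v_0 → v_1 → … → v_3 = j of Σ_t A[v_t][v_{t+1}]. For example, for (i, j) = (0, 1) we minimise over 4 possible intermediate vertex sequences; the minimum is 16, attained along the walk 0 → 1 → 0 → 1.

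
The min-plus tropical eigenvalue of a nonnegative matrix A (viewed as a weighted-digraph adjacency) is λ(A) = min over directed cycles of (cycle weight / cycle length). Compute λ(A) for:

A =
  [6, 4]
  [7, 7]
λ(A) = 11/2

Enumerate directed cycles and compute their means (weight / length). Sample:
  cycle 0 → 0: weight = 6, length = 1, mean = 6/1 ≈ 6.000
  cycle 1 → 1: weight = 7, length = 1, mean = 7/1 ≈ 7.000
  cycle 0 → 1 → 0: weight = 11, length = 2, mean = 11/2 ≈ 5.500
  cycle 1 → 0 → 1: weight = 11, length = 2, mean = 11/2 ≈ 5.500
Minimum mean = 5.500, attained e.g. along the cycle 0 → 1 → 0 with weight 11 and length 2. So λ(A) = 11/2 = 11/2.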